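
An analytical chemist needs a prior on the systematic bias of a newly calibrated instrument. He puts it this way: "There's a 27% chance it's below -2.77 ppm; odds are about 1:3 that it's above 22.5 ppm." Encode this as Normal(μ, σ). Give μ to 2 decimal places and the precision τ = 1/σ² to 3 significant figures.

μ = 9.26, τ = 0.0026

The p-quantile of Normal(μ,σ) is μ + z_p·σ, with z_{0.27} = -0.6128 and z_{0.75} = 0.6745.
Eliminate σ: μ = (z₂·x₁ − z₁·x₂)/(z₂ − z₁) = (0.6745·-2.77 − (-0.6128)·22.5)/1.287 = 9.26.
Then σ = (x₂ − x₁)/(z₂ − z₁) = (22.5 − -2.77)/1.287 = 19.63.
Precision τ = 1/σ² = 1/19.63² = 0.0026.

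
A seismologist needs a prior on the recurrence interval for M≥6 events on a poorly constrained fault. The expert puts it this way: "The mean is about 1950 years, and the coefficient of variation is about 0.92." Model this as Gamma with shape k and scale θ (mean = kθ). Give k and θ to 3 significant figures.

For Gamma(k, scale θ): mean = kθ, variance = kθ², so CV = 1/√k.
CV = 0.92, hence k = 1/CV² = 1.18.
Then θ = mean/k = 1950/1.18 = 1650.

k ≈ 1.18, θ ≈ 1650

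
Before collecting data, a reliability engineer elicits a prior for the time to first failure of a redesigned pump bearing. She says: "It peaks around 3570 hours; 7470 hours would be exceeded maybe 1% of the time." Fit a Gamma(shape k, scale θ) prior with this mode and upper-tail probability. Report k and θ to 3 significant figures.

k ≈ 9.93, θ ≈ 400

Gamma(k,θ) with k>1 has mode (k−1)θ, so θ = 3570/(k−1).
Need P(X < 7470) = 0.99 with θ tied to k this way. Start at k = 2, θ = 3570: P(X<7470) ≈ 0.618.
Too low — raise k to concentrate. Iterating converges to k ≈ 9.93.
Then θ = 3570/(9.93−1) ≈ 400.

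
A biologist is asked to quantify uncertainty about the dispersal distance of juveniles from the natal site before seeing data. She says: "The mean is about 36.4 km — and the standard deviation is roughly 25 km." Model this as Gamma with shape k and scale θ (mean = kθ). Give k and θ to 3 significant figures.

For Gamma(k, scale θ): mean = kθ, variance = kθ², so CV = 1/√k.
CV = SD/mean = 25/36.4 = 0.6868, hence k = 1/CV² = 2.12.
Then θ = mean/k = 36.4/2.12 = 17.2.

k ≈ 2.12, θ ≈ 17.2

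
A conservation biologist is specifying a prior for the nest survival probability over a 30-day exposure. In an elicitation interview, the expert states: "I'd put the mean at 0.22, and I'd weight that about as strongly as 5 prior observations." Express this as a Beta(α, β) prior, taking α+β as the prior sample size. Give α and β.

Under the effective-sample-size interpretation, Beta(α, β) has prior mean α/(α+β) and prior sample size α+β.
So α+β = 5 and α/(α+β) = 0.22, giving α = 0.22·5 = 1.1 and β = 5 − 1.1 = 3.9.

α = 1.1, β = 3.9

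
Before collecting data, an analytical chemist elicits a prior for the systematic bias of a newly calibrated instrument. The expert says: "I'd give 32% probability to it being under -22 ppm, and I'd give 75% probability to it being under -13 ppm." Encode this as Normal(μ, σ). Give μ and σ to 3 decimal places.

μ = -18.315, σ = 7.880

The p-quantile of Normal(μ,σ) is μ + z_p·σ, with z_{0.32} = -0.4677 and z_{0.75} = 0.6745.
Eliminate σ: μ = (z₂·x₁ − z₁·x₂)/(z₂ − z₁) = (0.6745·-22 − (-0.4677)·-13)/1.142 = -18.315.
Then σ = (x₂ − x₁)/(z₂ − z₁) = (-13 − -22)/1.142 = 7.880.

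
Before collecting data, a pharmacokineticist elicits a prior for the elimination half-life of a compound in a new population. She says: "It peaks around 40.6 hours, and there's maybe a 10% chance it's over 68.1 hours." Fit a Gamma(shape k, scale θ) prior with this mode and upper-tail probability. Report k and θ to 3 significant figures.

k ≈ 8.07, θ ≈ 5.75

Gamma(k,θ) with k>1 has mode (k−1)θ, so θ = 40.6/(k−1).
Need P(X < 68.1) = 0.9 with θ tied to k this way. Start at k = 2, θ = 40.6: P(X<68.1) ≈ 0.500.
Too low — raise k to concentrate. Iterating converges to k ≈ 8.07.
Then θ = 40.6/(8.07−1) ≈ 5.75.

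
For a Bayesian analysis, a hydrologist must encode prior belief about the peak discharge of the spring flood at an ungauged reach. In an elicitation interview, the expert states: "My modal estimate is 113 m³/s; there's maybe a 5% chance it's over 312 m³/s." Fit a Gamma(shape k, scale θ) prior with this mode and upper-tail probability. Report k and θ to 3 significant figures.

k ≈ 3.6, θ ≈ 43.5

Gamma(k,θ) with k>1 has mode (k−1)θ, so θ = 113/(k−1).
Need P(X < 312) = 0.95 with θ tied to k this way. Start at k = 2, θ = 113: P(X<312) ≈ 0.762.
Too low — raise k to concentrate. Iterating converges to k ≈ 3.6.
Then θ = 113/(3.6−1) ≈ 43.5.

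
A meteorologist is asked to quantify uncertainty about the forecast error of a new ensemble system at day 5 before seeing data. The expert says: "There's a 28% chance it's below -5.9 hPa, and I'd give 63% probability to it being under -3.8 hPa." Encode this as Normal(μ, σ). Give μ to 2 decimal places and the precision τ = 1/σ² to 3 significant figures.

μ = -4.56, τ = 0.19

For Normal(μ,σ), the p-quantile is μ + z_p·σ. Here z_{0.28} = -0.5828, z_{0.63} = 0.3319.
So -5.9 = μ − 0.5828σ and -3.8 = μ + 0.3319σ.
Subtracting: σ = (-3.8 − -5.9)/(0.3319 − (-0.5828)) = 2.30.
Then μ = -5.9 − (-0.5828)·2.30 = -4.56.
Precision τ = 1/σ² = 1/2.296² = 0.19.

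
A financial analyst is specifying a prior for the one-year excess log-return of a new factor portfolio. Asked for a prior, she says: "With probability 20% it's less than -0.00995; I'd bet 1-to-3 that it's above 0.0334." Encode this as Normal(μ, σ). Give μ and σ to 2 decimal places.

μ = 0.01, σ = 0.03

For Normal(μ,σ), the p-quantile is μ + z_p·σ. Here z_{0.2} = -0.8416, z_{0.75} = 0.6745.
So -0.00995 = μ − 0.8416σ and 0.0334 = μ + 0.6745σ.
Subtracting: σ = (0.0334 − -0.00995)/(0.6745 − (-0.8416)) = 0.03.
Then μ = -0.00995 − (-0.8416)·0.03 = 0.01.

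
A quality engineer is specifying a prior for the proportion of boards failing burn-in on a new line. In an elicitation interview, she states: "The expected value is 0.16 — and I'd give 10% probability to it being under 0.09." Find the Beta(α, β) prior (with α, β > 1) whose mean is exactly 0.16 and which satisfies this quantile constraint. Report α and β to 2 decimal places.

With mean 0.16 fixed, write α = 0.16s, β = 0.84s where s = α+β.
Need P(θ < 0.09) = 0.1 under Beta(0.16s, 0.84s). Normal approximation: (q−m)/√(m(1−m)/s) ≈ z_{0.1} = -1.28, so s ≈ 0.16·0.84·(-1.28)²/(0.09−0.16)² = 45.0.
At s = 45.0: P(θ<0.09) ≈ 0.082. Adjusting to match 0.1 gives s ≈ 39.07.
So α = 0.16·39.07 ≈ 6.25, β = 0.84·39.07 ≈ 32.82.

α ≈ 6.25, β ≈ 32.82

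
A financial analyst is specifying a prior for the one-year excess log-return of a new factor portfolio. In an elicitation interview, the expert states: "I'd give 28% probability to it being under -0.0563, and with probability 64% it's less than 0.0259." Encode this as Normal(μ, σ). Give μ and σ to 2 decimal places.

μ = -0.01, σ = 0.09

The p-quantile of Normal(μ,σ) is μ + z_p·σ, with z_{0.28} = -0.5828 and z_{0.64} = 0.3585.
Eliminate σ: μ = (z₂·x₁ − z₁·x₂)/(z₂ − z₁) = (0.3585·-0.0563 − (-0.5828)·0.0259)/0.9413 = -0.01.
Then σ = (x₂ − x₁)/(z₂ − z₁) = (0.0259 − -0.0563)/0.9413 = 0.09.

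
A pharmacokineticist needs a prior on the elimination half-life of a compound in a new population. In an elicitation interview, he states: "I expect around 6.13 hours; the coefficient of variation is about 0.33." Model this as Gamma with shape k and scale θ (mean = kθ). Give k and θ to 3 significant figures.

For Gamma(k, scale θ): mean = kθ, variance = kθ², so CV = 1/√k.
CV = 0.33, hence k = 1/CV² = 9.18.
Then θ = mean/k = 6.13/9.18 = 0.668.

k ≈ 9.18, θ ≈ 0.668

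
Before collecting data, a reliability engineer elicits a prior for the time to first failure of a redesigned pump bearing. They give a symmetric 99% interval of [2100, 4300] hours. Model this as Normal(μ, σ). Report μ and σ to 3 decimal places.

A symmetric 99% interval runs μ ± z·σ with z = 2.576.
Half-width = 1100, so σ = 1100/2.576 = 427.047.
μ is the interval midpoint, 3200.000.

μ = 3200.000, σ = 427.047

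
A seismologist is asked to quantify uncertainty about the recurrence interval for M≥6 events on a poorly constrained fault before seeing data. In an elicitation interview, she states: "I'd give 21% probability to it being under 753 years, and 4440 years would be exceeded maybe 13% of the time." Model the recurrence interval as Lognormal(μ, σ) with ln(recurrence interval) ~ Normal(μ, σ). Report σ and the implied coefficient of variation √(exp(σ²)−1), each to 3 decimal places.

If T ~ Lognormal(μ,σ) then ln T ~ Normal(μ,σ), so the p-quantile of ln T is μ + z_p·σ.
ln(753) = 6.624 and ln(4440) = 8.398; z_{0.21} = -0.8064, z_{0.87} = 1.126.
σ = (8.398 − 6.624)/(1.126 − (-0.8064)) = 0.918.
μ = 6.624 − (-0.8064)·0.918 = 7.364.
CV = √(exp(σ²)−1) = √(exp(0.8427)−1) = 1.150.

σ ≈ 0.918, CV ≈ 1.150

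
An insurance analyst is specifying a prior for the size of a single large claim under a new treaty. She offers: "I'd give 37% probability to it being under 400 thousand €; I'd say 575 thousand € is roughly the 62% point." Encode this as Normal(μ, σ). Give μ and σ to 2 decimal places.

μ = 491.12, σ = 274.58

The p-quantile of Normal(μ,σ) is μ + z_p·σ, with z_{0.37} = -0.3319 and z_{0.62} = 0.3055.
Eliminate σ: μ = (z₂·x₁ − z₁·x₂)/(z₂ − z₁) = (0.3055·400 − (-0.3319)·575)/0.6373 = 491.12.
Then σ = (x₂ − x₁)/(z₂ − z₁) = (575 − 400)/0.6373 = 274.58.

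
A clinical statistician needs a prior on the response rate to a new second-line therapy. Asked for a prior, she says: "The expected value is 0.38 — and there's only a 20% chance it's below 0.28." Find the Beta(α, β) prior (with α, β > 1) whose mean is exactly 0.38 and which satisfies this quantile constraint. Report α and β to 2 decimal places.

With mean 0.38 fixed, write α = 0.38s, β = 0.62s where s = α+β.
Need P(θ < 0.28) = 0.2 under Beta(0.38s, 0.62s). Normal approximation: (q−m)/√(m(1−m)/s) ≈ z_{0.2} = -0.842, so s ≈ 0.38·0.62·(-0.842)²/(0.28−0.38)² = 16.7.
At s = 16.7: P(θ<0.28) ≈ 0.204. Adjusting to match 0.2 gives s ≈ 17.16.
So α = 0.38·17.16 ≈ 6.52, β = 0.62·17.16 ≈ 10.64.

α ≈ 6.52, β ≈ 10.64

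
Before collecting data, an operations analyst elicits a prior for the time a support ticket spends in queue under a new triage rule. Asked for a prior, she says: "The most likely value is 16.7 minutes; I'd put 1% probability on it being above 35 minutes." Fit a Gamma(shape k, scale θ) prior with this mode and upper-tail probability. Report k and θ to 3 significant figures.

Gamma(k,θ) with k>1 has mode (k−1)θ, so θ = 16.7/(k−1).
Need P(X < 35) = 0.99 with θ tied to k this way. Start at k = 2, θ = 16.7: P(X<35) ≈ 0.619.
Too low — raise k to concentrate. Iterating converges to k ≈ 9.89.
Then θ = 16.7/(9.89−1) ≈ 1.88.

k ≈ 9.89, θ ≈ 1.88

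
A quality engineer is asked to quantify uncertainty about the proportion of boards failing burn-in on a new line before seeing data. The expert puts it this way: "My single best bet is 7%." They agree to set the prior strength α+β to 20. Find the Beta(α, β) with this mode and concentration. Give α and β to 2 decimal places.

α = 2.26, β = 17.74

For α,β > 1 the Beta mode is (α−1)/(α+β−2). With α+β = 20, the mode is (α−1)/18.
Set (α−1)/18 = 0.07 → α = 1 + 0.07·18 = 2.26.
β = 20 − α = 17.74.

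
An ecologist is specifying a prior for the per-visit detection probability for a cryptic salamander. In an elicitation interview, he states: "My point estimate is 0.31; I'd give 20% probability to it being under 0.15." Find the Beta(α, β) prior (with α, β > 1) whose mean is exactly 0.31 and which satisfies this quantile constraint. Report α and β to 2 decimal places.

α ≈ 1.89, β ≈ 4.21

With mean 0.31 fixed, write α = 0.31s, β = 0.69s where s = α+β.
Need P(θ < 0.15) = 0.2 under Beta(0.31s, 0.69s). Normal approximation: (q−m)/√(m(1−m)/s) ≈ z_{0.2} = -0.842, so s ≈ 0.31·0.69·(-0.842)²/(0.15−0.31)² = 5.9.
At s = 5.9: P(θ<0.15) ≈ 0.205. Adjusting to match 0.2 gives s ≈ 6.10.
So α = 0.31·6.10 ≈ 1.89, β = 0.69·6.10 ≈ 4.21.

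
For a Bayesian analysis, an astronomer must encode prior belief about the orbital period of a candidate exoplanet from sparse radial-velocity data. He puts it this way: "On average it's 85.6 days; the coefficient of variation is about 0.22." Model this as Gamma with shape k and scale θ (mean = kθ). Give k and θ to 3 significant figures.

k ≈ 20.7, θ ≈ 4.14

For Gamma(k, scale θ): mean = kθ, variance = kθ², so CV = 1/√k.
CV = 0.22, hence k = 1/CV² = 20.7.
Then θ = mean/k = 85.6/20.7 = 4.14.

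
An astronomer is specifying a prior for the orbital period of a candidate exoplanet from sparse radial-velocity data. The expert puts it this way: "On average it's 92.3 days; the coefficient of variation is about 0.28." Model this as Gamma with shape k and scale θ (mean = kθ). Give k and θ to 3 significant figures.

k ≈ 12.8, θ ≈ 7.24

For Gamma(k, scale θ): mean = kθ, variance = kθ², so CV = 1/√k.
CV = 0.28, hence k = 1/CV² = 12.8.
Then θ = mean/k = 92.3/12.8 = 7.24.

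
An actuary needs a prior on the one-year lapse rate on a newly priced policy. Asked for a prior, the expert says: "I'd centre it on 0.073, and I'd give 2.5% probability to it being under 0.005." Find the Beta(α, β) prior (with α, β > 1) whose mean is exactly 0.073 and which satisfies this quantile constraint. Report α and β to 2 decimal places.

With mean 0.073 fixed, write α = 0.073s, β = 0.927s where s = α+β.
Need P(θ < 0.005) = 0.025 under Beta(0.073s, 0.927s). Normal approximation: (q−m)/√(m(1−m)/s) ≈ z_{0.025} = -1.96, so s ≈ 0.073·0.927·(-1.96)²/(0.005−0.073)² = 56.2.
At s = 56.2: P(θ<0.005) ≈ 0.000. Adjusting to match 0.025 gives s ≈ 19.51.
So α = 0.073·19.51 ≈ 1.42, β = 0.927·19.51 ≈ 18.08.

α ≈ 1.42, β ≈ 18.08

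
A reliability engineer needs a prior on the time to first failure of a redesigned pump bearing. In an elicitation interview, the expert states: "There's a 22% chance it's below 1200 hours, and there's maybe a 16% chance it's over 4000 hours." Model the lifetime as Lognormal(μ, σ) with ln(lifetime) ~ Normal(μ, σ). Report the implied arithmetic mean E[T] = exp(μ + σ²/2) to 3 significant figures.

If T ~ Lognormal(μ,σ) then ln T ~ Normal(μ,σ), so the p-quantile of ln T is μ + z_p·σ.
ln(1200) = 7.09 and ln(4000) = 8.294; z_{0.22} = -0.7722, z_{0.84} = 0.9945.
σ = (8.294 − 7.09)/(0.9945 − (-0.7722)) = 0.682.
μ = 7.09 − (-0.7722)·0.682 = 7.616.
E[T] = exp(μ + σ²/2) = exp(7.616 + 0.2322) = 2560 hours.

E[T] ≈ 2560 hours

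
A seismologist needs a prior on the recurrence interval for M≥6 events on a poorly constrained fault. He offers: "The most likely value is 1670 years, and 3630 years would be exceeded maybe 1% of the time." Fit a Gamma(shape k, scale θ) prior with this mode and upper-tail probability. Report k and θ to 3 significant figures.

k ≈ 9.02, θ ≈ 208

Gamma(k,θ) with k>1 has mode (k−1)θ, so θ = 1670/(k−1).
Need P(X < 3630) = 0.99 with θ tied to k this way. Start at k = 2, θ = 1670: P(X<3630) ≈ 0.639.
Too low — raise k to concentrate. Iterating converges to k ≈ 9.02.
Then θ = 1670/(9.02−1) ≈ 208.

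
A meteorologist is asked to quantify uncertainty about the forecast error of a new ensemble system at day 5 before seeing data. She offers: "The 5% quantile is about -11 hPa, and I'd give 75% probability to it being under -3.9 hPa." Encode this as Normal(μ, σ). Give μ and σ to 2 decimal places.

For Normal(μ,σ), the p-quantile is μ + z_p·σ. Here z_{0.05} = -1.645, z_{0.75} = 0.6745.
So -11 = μ − 1.645σ and -3.9 = μ + 0.6745σ.
Subtracting: σ = (-3.9 − -11)/(0.6745 − (-1.645)) = 3.06.
Then μ = -11 − (-1.645)·3.06 = -5.96.

μ = -5.96, σ = 3.06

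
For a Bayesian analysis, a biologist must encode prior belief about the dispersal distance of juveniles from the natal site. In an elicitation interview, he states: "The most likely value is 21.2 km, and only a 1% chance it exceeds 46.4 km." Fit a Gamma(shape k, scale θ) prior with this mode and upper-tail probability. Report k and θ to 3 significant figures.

k ≈ 8.87, θ ≈ 2.7

Gamma(k,θ) with k>1 has mode (k−1)θ, so θ = 21.2/(k−1).
Need P(X < 46.4) = 0.99 with θ tied to k this way. Start at k = 2, θ = 21.2: P(X<46.4) ≈ 0.643.
Too low — raise k to concentrate. Iterating converges to k ≈ 8.87.
Then θ = 21.2/(8.87−1) ≈ 2.7.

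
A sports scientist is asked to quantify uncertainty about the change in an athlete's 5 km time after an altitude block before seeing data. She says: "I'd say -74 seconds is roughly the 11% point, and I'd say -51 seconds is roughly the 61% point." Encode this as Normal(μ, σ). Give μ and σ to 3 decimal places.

The p-quantile of Normal(μ,σ) is μ + z_p·σ, with z_{0.11} = -1.227 and z_{0.61} = 0.2793.
Eliminate σ: μ = (z₂·x₁ − z₁·x₂)/(z₂ − z₁) = (0.2793·-74 − (-1.227)·-51)/1.506 = -55.266.
Then σ = (x₂ − x₁)/(z₂ − z₁) = (-51 − -74)/1.506 = 15.274.

μ = -55.266, σ = 15.274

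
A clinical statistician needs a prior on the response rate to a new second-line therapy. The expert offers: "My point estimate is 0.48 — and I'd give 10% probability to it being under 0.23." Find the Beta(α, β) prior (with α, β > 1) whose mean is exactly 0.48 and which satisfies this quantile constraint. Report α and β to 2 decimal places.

With mean 0.48 fixed, write α = 0.48s, β = 0.52s where s = α+β.
Need P(θ < 0.23) = 0.1 under Beta(0.48s, 0.52s). Normal approximation: (q−m)/√(m(1−m)/s) ≈ z_{0.1} = -1.28, so s ≈ 0.48·0.52·(-1.28)²/(0.23−0.48)² = 6.6.
At s = 6.6: P(θ<0.23) ≈ 0.091. Adjusting to match 0.1 gives s ≈ 6.07.
So α = 0.48·6.07 ≈ 2.91, β = 0.52·6.07 ≈ 3.16.

α ≈ 2.91, β ≈ 3.16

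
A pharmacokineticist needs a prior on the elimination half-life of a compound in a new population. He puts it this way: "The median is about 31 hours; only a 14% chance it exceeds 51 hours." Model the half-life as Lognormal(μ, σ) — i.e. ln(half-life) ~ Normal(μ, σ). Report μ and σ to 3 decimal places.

If T ~ Lognormal(μ,σ) then ln T ~ Normal(μ,σ), so the p-quantile of ln T is μ + z_p·σ.
ln(31) = 3.434 and ln(51) = 3.932; z_{0.5} = 0, z_{0.86} = 1.08.
σ = (3.932 − 3.434)/(1.08 − (0)) = 0.461.
μ = 3.434 − (0)·0.461 = 3.434.

μ ≈ 3.434, σ ≈ 0.461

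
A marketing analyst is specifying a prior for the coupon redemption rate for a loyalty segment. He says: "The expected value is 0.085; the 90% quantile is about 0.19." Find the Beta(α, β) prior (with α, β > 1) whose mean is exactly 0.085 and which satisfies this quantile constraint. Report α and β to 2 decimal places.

α ≈ 1.05, β ≈ 11.33

With mean 0.085 fixed, write α = 0.085s, β = 0.915s where s = α+β.
Need P(θ < 0.19) = 0.9 under Beta(0.085s, 0.915s). Normal approximation: (q−m)/√(m(1−m)/s) ≈ z_{0.9} = 1.28, so s ≈ 0.085·0.915·(1.28)²/(0.19−0.085)² = 11.6.
At s = 11.6: P(θ<0.19) ≈ 0.895. Adjusting to match 0.9 gives s ≈ 12.39.
So α = 0.085·12.39 ≈ 1.05, β = 0.915·12.39 ≈ 11.33.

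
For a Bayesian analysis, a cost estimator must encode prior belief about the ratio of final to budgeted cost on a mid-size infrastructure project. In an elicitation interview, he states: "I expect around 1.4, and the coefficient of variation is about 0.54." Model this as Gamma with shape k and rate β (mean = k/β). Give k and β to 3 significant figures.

For Gamma(k, rate β): mean = k/β, variance = k/β², so CV = 1/√k.
CV = 0.54, hence k = 1/CV² = 3.43.
Then β = k/mean = 3.43/1.4 = 2.45.

k ≈ 3.43, β ≈ 2.45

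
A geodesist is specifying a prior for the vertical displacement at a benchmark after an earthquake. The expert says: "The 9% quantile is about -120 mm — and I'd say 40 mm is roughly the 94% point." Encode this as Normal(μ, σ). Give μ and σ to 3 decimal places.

μ = -45.913, σ = 55.258

For Normal(μ,σ), the p-quantile is μ + z_p·σ. Here z_{0.09} = -1.341, z_{0.94} = 1.555.
So -120 = μ − 1.341σ and 40 = μ + 1.555σ.
Subtracting: σ = (40 − -120)/(1.555 − (-1.341)) = 55.258.
Then μ = -120 − (-1.341)·55.258 = -45.913.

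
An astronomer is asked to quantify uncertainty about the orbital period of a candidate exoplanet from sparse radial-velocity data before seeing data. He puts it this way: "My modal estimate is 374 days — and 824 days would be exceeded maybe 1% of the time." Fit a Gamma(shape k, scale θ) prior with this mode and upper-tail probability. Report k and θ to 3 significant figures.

Gamma(k,θ) with k>1 has mode (k−1)θ, so θ = 374/(k−1).
Need P(X < 824) = 0.99 with θ tied to k this way. Start at k = 2, θ = 374: P(X<824) ≈ 0.646.
Too low — raise k to concentrate. Iterating converges to k ≈ 8.72.
Then θ = 374/(8.72−1) ≈ 48.4.

k ≈ 8.72, θ ≈ 48.4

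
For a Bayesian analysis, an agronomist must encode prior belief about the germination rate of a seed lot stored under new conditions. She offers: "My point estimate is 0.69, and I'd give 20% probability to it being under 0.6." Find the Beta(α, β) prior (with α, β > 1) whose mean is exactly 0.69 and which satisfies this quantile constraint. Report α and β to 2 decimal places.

α ≈ 12.30, β ≈ 5.53

With mean 0.69 fixed, write α = 0.69s, β = 0.31s where s = α+β.
Need P(θ < 0.6) = 0.2 under Beta(0.69s, 0.31s). Normal approximation: (q−m)/√(m(1−m)/s) ≈ z_{0.2} = -0.842, so s ≈ 0.69·0.31·(-0.842)²/(0.6−0.69)² = 18.7.
At s = 18.7: P(θ<0.6) ≈ 0.195. Adjusting to match 0.2 gives s ≈ 17.83.
So α = 0.69·17.83 ≈ 12.30, β = 0.31·17.83 ≈ 5.53.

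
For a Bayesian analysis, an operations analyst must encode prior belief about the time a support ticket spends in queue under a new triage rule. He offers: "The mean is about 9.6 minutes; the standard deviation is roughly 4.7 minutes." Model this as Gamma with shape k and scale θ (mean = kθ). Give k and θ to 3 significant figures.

k ≈ 4.17, θ ≈ 2.3

For Gamma(k, scale θ): mean = kθ, variance = kθ², so CV = 1/√k.
CV = SD/mean = 4.7/9.6 = 0.4896, hence k = 1/CV² = 4.17.
Then θ = mean/k = 9.6/4.17 = 2.3.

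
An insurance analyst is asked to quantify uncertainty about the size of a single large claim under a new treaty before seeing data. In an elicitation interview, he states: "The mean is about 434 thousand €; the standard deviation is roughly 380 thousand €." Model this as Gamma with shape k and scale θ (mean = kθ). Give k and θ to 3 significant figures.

k ≈ 1.3, θ ≈ 333

For Gamma(k, scale θ): mean = kθ, variance = kθ², so CV = 1/√k.
CV = SD/mean = 380/434 = 0.8756, hence k = 1/CV² = 1.3.
Then θ = mean/k = 434/1.3 = 333.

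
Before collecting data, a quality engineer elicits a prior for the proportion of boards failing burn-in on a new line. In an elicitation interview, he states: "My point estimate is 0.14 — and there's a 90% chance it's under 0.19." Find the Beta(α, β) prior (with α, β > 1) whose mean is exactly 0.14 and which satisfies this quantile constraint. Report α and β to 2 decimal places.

With mean 0.14 fixed, write α = 0.14s, β = 0.86s where s = α+β.
Need P(θ < 0.19) = 0.9 under Beta(0.14s, 0.86s). Normal approximation: (q−m)/√(m(1−m)/s) ≈ z_{0.9} = 1.28, so s ≈ 0.14·0.86·(1.28)²/(0.19−0.14)² = 79.1.
At s = 79.1: P(θ<0.19) ≈ 0.894. Adjusting to match 0.9 gives s ≈ 83.73.
So α = 0.14·83.73 ≈ 11.72, β = 0.86·83.73 ≈ 72.01.

α ≈ 11.72, β ≈ 72.01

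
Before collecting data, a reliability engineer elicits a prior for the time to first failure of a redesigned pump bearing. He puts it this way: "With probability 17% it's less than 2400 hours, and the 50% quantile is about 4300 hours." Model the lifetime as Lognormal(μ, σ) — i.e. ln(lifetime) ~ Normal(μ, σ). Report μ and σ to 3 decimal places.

μ ≈ 8.366, σ ≈ 0.611

If T ~ Lognormal(μ,σ) then ln T ~ Normal(μ,σ), so the p-quantile of ln T is μ + z_p·σ.
ln(2400) = 7.783 and ln(4300) = 8.366; z_{0.17} = -0.9542, z_{0.5} = 0.
σ = (8.366 − 7.783)/(0 − (-0.9542)) = 0.611.
μ = 7.783 − (-0.9542)·0.611 = 8.366.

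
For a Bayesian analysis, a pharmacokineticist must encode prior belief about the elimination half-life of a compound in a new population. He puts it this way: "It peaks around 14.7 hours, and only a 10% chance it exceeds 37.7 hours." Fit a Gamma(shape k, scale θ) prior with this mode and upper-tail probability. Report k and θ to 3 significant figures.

Gamma(k,θ) with k>1 has mode (k−1)θ, so θ = 14.7/(k−1).
Need P(X < 37.7) = 0.9 with θ tied to k this way. Start at k = 2, θ = 14.7: P(X<37.7) ≈ 0.726.
Too low — raise k to concentrate. Iterating converges to k ≈ 3.16.
Then θ = 14.7/(3.16−1) ≈ 6.79.

k ≈ 3.16, θ ≈ 6.79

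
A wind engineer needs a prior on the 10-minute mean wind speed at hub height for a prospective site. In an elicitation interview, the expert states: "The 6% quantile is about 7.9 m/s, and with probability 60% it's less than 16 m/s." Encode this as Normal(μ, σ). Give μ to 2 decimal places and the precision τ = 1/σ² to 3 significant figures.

For Normal(μ,σ), the p-quantile is μ + z_p·σ. Here z_{0.06} = -1.555, z_{0.6} = 0.2533.
So 7.9 = μ − 1.555σ and 16 = μ + 0.2533σ.
Subtracting: σ = (16 − 7.9)/(0.2533 − (-1.555)) = 4.48.
Then μ = 7.9 − (-1.555)·4.48 = 14.87.
Precision τ = 1/σ² = 1/4.48² = 0.0498.

μ = 14.87, τ = 0.0498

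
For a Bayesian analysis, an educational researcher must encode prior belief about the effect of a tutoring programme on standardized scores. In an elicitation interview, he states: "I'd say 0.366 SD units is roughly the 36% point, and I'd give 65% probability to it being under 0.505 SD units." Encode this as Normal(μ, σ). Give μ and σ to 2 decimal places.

μ = 0.43, σ = 0.19

For Normal(μ,σ), the p-quantile is μ + z_p·σ. Here z_{0.36} = -0.3585, z_{0.65} = 0.3853.
So 0.366 = μ − 0.3585σ and 0.505 = μ + 0.3853σ.
Subtracting: σ = (0.505 − 0.366)/(0.3853 − (-0.3585)) = 0.19.
Then μ = 0.366 − (-0.3585)·0.19 = 0.43.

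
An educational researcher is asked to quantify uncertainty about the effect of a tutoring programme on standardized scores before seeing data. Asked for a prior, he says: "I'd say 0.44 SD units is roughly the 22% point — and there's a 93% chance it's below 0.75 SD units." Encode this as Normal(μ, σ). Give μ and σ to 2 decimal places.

μ = 0.55, σ = 0.14

For Normal(μ,σ), the p-quantile is μ + z_p·σ. Here z_{0.22} = -0.7722, z_{0.93} = 1.476.
So 0.44 = μ − 0.7722σ and 0.75 = μ + 1.476σ.
Subtracting: σ = (0.75 − 0.44)/(1.476 − (-0.7722)) = 0.14.
Then μ = 0.44 − (-0.7722)·0.14 = 0.55.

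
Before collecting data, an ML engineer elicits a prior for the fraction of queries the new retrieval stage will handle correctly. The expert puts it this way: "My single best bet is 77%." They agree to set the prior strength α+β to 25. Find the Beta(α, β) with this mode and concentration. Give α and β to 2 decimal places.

α = 18.71, β = 6.29

For α,β > 1 the Beta mode is (α−1)/(α+β−2). With α+β = 25, the mode is (α−1)/23.
Set (α−1)/23 = 0.77 → α = 1 + 0.77·23 = 18.71.
β = 25 − α = 6.29.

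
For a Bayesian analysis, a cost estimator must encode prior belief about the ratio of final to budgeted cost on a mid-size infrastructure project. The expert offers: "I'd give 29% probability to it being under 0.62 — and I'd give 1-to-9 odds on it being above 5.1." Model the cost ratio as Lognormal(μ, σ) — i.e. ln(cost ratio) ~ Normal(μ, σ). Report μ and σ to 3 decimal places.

If T ~ Lognormal(μ,σ) then ln T ~ Normal(μ,σ), so the p-quantile of ln T is μ + z_p·σ.
ln(0.62) = -0.478 and ln(5.1) = 1.629; z_{0.29} = -0.5534, z_{0.9} = 1.282.
σ = (1.629 − -0.478)/(1.282 − (-0.5534)) = 1.148.
μ = -0.478 − (-0.5534)·1.148 = 0.157.

μ ≈ 0.157, σ ≈ 1.148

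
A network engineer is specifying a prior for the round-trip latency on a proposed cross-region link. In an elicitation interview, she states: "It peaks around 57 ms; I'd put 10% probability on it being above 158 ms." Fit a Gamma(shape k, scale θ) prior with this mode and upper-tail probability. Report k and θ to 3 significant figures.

k ≈ 2.84, θ ≈ 31

Gamma(k,θ) with k>1 has mode (k−1)θ, so θ = 57/(k−1).
Need P(X < 158) = 0.9 with θ tied to k this way. Start at k = 2, θ = 57: P(X<158) ≈ 0.764.
Too low — raise k to concentrate. Iterating converges to k ≈ 2.84.
Then θ = 57/(2.84−1) ≈ 31.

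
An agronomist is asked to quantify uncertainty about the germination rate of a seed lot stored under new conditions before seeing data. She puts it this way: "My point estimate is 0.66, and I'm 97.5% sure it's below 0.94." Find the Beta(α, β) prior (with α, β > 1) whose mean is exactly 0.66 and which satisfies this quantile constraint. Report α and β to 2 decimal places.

With mean 0.66 fixed, write α = 0.66s, β = 0.34s where s = α+β.
Need P(θ < 0.94) = 0.975 under Beta(0.66s, 0.34s). Normal approximation: (q−m)/√(m(1−m)/s) ≈ z_{0.975} = 1.96, so s ≈ 0.66·0.34·(1.96)²/(0.94−0.66)² = 11.0.
At s = 11.0: P(θ<0.94) ≈ 0.996. Adjusting to match 0.975 gives s ≈ 6.34.
So α = 0.66·6.34 ≈ 4.18, β = 0.34·6.34 ≈ 2.16.

α ≈ 4.18, β ≈ 2.16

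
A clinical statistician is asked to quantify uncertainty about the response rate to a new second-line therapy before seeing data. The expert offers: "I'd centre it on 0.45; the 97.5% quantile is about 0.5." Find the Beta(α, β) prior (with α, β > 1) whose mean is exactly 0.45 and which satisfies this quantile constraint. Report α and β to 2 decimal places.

α ≈ 172.20, β ≈ 210.47

With mean 0.45 fixed, write α = 0.45s, β = 0.55s where s = α+β.
Need P(θ < 0.5) = 0.975 under Beta(0.45s, 0.55s). Normal approximation: (q−m)/√(m(1−m)/s) ≈ z_{0.975} = 1.96, so s ≈ 0.45·0.55·(1.96)²/(0.5−0.45)² = 380.3.
At s = 380.3: P(θ<0.5) ≈ 0.975. Adjusting to match 0.975 gives s ≈ 382.67.
So α = 0.45·382.67 ≈ 172.20, β = 0.55·382.67 ≈ 210.47.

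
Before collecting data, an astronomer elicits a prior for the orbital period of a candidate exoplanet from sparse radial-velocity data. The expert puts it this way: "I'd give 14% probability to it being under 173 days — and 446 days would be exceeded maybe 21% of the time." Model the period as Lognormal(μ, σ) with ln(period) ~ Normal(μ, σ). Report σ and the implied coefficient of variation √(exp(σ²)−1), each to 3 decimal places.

If T ~ Lognormal(μ,σ) then ln T ~ Normal(μ,σ), so the p-quantile of ln T is μ + z_p·σ.
ln(173) = 5.153 and ln(446) = 6.1; z_{0.14} = -1.08, z_{0.79} = 0.8064.
σ = (6.1 − 5.153)/(0.8064 − (-1.08)) = 0.502.
μ = 5.153 − (-1.08)·0.502 = 5.696.
CV = √(exp(σ²)−1) = √(exp(0.2519)−1) = 0.535.

σ ≈ 0.502, CV ≈ 0.535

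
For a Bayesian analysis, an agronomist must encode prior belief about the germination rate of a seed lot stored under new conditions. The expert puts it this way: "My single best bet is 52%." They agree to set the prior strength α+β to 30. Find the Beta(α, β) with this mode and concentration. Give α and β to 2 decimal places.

α = 15.56, β = 14.44

For α,β > 1 the Beta mode is (α−1)/(α+β−2). With α+β = 30, the mode is (α−1)/28.
Set (α−1)/28 = 0.52 → α = 1 + 0.52·28 = 15.56.
β = 30 − α = 14.44.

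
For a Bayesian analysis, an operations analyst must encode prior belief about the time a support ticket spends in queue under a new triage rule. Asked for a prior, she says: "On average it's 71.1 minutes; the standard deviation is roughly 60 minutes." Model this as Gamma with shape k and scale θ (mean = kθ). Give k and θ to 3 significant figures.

For Gamma(k, scale θ): mean = kθ, variance = kθ², so CV = 1/√k.
CV = SD/mean = 60/71.1 = 0.8439, hence k = 1/CV² = 1.4.
Then θ = mean/k = 71.1/1.4 = 50.6.

k ≈ 1.4, θ ≈ 50.6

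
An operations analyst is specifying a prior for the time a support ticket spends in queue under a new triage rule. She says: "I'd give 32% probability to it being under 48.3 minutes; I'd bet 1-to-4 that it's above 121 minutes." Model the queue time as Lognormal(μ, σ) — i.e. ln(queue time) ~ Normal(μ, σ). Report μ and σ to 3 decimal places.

If T ~ Lognormal(μ,σ) then ln T ~ Normal(μ,σ), so the p-quantile of ln T is μ + z_p·σ.
ln(48.3) = 3.877 and ln(121) = 4.796; z_{0.32} = -0.4677, z_{0.8} = 0.8416.
σ = (4.796 − 3.877)/(0.8416 − (-0.4677)) = 0.701.
μ = 3.877 − (-0.4677)·0.701 = 4.205.

μ ≈ 4.205, σ ≈ 0.701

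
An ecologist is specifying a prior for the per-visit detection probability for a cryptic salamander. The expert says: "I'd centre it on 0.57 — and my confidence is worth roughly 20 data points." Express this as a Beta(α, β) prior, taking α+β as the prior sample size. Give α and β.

Under the effective-sample-size interpretation, Beta(α, β) has prior mean α/(α+β) and prior sample size α+β.
So α+β = 20 and α/(α+β) = 0.57, giving α = 0.57·20 = 11.4 and β = 20 − 11.4 = 8.6.

α = 11.4, β = 8.6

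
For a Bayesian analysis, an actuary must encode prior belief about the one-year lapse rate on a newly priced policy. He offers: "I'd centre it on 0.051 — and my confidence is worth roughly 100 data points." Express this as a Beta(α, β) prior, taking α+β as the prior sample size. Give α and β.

Under the effective-sample-size interpretation, Beta(α, β) has prior mean α/(α+β) and prior sample size α+β.
So α+β = 100 and α/(α+β) = 0.051, giving α = 0.051·100 = 5.1 and β = 100 − 5.1 = 94.9.

α = 5.1, β = 94.9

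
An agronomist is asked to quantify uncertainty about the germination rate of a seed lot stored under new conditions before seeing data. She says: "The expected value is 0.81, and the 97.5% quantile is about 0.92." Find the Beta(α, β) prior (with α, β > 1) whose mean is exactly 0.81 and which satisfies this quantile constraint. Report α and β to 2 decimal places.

α ≈ 28.28, β ≈ 6.63

With mean 0.81 fixed, write α = 0.81s, β = 0.19s where s = α+β.
Need P(θ < 0.92) = 0.975 under Beta(0.81s, 0.19s). Normal approximation: (q−m)/√(m(1−m)/s) ≈ z_{0.975} = 1.96, so s ≈ 0.81·0.19·(1.96)²/(0.92−0.81)² = 48.9.
At s = 48.9: P(θ<0.92) ≈ 0.991. Adjusting to match 0.975 gives s ≈ 34.91.
So α = 0.81·34.91 ≈ 28.28, β = 0.19·34.91 ≈ 6.63.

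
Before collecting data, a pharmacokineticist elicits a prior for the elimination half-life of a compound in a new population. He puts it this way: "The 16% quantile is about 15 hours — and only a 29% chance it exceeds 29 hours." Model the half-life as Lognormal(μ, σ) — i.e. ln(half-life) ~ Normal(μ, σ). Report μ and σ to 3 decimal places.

μ ≈ 3.132, σ ≈ 0.426

If T ~ Lognormal(μ,σ) then ln T ~ Normal(μ,σ), so the p-quantile of ln T is μ + z_p·σ.
ln(15) = 2.708 and ln(29) = 3.367; z_{0.16} = -0.9945, z_{0.71} = 0.5534.
σ = (3.367 − 2.708)/(0.5534 − (-0.9945)) = 0.426.
μ = 2.708 − (-0.9945)·0.426 = 3.132.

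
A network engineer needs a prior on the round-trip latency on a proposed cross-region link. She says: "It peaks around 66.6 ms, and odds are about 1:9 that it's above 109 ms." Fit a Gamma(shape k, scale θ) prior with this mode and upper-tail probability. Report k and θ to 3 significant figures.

Gamma(k,θ) with k>1 has mode (k−1)θ, so θ = 66.6/(k−1).
Need P(X < 109) = 0.9 with θ tied to k this way. Start at k = 2, θ = 66.6: P(X<109) ≈ 0.487.
Too low — raise k to concentrate. Iterating converges to k ≈ 8.76.
Then θ = 66.6/(8.76−1) ≈ 8.58.

k ≈ 8.76, θ ≈ 8.58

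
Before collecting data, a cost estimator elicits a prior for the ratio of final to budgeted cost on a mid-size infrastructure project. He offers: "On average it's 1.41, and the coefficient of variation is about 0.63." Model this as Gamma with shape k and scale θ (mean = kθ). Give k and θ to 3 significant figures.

k ≈ 2.52, θ ≈ 0.56

For Gamma(k, scale θ): mean = kθ, variance = kθ², so CV = 1/√k.
CV = 0.63, hence k = 1/CV² = 2.52.
Then θ = mean/k = 1.41/2.52 = 0.56.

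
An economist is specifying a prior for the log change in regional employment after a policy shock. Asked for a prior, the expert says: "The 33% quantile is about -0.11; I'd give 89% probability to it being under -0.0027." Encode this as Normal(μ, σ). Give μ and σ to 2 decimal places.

For Normal(μ,σ), the p-quantile is μ + z_p·σ. Here z_{0.33} = -0.4399, z_{0.89} = 1.227.
So -0.11 = μ − 0.4399σ and -0.0027 = μ + 1.227σ.
Subtracting: σ = (-0.0027 − -0.11)/(1.227 − (-0.4399)) = 0.06.
Then μ = -0.11 − (-0.4399)·0.06 = -0.08.

μ = -0.08, σ = 0.06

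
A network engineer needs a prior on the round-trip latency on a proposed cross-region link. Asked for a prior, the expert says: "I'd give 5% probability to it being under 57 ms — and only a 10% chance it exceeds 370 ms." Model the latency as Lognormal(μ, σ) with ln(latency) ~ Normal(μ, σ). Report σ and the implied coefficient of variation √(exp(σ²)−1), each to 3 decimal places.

σ ≈ 0.639, CV ≈ 0.710

If T ~ Lognormal(μ,σ) then ln T ~ Normal(μ,σ), so the p-quantile of ln T is μ + z_p·σ.
ln(57) = 4.043 and ln(370) = 5.914; z_{0.05} = -1.645, z_{0.9} = 1.282.
σ = (5.914 − 4.043)/(1.282 − (-1.645)) = 0.639.
μ = 4.043 − (-1.645)·0.639 = 5.094.
CV = √(exp(σ²)−1) = √(exp(0.4085)−1) = 0.710.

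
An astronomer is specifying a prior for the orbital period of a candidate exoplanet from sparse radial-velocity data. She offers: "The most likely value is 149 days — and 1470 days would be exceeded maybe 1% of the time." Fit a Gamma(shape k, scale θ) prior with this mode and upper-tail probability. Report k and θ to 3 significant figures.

Gamma(k,θ) with k>1 has mode (k−1)θ, so θ = 149/(k−1).
Need P(X < 1470) = 0.99 with θ tied to k this way. Start at k = 2, θ = 149: P(X<1470) ≈ 0.999.
Too high — lower k to spread out. Iterating converges to k ≈ 1.59.
Then θ = 149/(1.59−1) ≈ 251.

k ≈ 1.59, θ ≈ 251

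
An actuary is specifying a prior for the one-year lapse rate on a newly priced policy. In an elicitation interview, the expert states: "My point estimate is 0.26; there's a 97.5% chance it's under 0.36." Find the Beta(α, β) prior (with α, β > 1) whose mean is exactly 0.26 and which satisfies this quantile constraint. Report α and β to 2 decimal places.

With mean 0.26 fixed, write α = 0.26s, β = 0.74s where s = α+β.
Need P(θ < 0.36) = 0.975 under Beta(0.26s, 0.74s). Normal approximation: (q−m)/√(m(1−m)/s) ≈ z_{0.975} = 1.96, so s ≈ 0.26·0.74·(1.96)²/(0.36−0.26)² = 73.9.
At s = 73.9: P(θ<0.36) ≈ 0.969. Adjusting to match 0.975 gives s ≈ 81.27.
So α = 0.26·81.27 ≈ 21.13, β = 0.74·81.27 ≈ 60.14.

α ≈ 21.13, β ≈ 60.14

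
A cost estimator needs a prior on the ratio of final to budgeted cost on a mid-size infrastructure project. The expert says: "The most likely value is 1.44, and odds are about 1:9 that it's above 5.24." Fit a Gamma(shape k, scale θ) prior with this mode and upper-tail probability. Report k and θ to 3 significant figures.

k ≈ 2.12, θ ≈ 1.29

Gamma(k,θ) with k>1 has mode (k−1)θ, so θ = 1.44/(k−1).
Need P(X < 5.24) = 0.9 with θ tied to k this way. Start at k = 2, θ = 1.44: P(X<5.24) ≈ 0.878.
Too low — raise k to concentrate. Iterating converges to k ≈ 2.12.
Then θ = 1.44/(2.12−1) ≈ 1.29.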